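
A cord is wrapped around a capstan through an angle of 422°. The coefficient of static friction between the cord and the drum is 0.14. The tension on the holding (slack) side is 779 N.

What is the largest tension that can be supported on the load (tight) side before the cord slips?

T_max ≈ 2180 N

At impending slip the capstan equation gives T₂/T₁ = e^{μβ} with β in radians.
β = 422° × π/180 = 7.365 rad.
e^{μβ} = e^{0.14×7.365} = 2.804.
T₂ = T₁ · e^{μβ} = 779 × 2.804 = 2180 N.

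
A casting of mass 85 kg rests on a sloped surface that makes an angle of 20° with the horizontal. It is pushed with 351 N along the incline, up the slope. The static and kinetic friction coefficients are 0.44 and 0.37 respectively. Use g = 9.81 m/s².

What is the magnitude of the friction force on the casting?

Perpendicular to the surface, N = m g cos θ = 85·9.81·cos 20° = 783.6 N.
For equilibrium along the incline the friction force must supply f = m g sin θ − P = 285.2 − 351 = -65.81 N (positive meaning up-slope).
Static friction can supply at most μ_s N = 344.8 N.
Since |-65.81| ≤ 344.8 N, static friction is sufficient; f equals the required value, not μ_s N.

f ≈ 65.8 N (down the incline)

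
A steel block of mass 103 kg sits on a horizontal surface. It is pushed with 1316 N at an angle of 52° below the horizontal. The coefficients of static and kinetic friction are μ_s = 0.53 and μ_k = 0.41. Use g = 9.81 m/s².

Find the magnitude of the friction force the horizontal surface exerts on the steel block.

f ≈ 810 N

The vertical component of P adds to the normal force: N = m g + P sin α = 1010 + 1037 = 2047 N.
Horizontally, friction must balance P cos α = 810.2 N.
μ_s N = 0.53 × 2047 = 1085 N.
810.2 ≤ 1085 N → static; friction equals the required 810 N.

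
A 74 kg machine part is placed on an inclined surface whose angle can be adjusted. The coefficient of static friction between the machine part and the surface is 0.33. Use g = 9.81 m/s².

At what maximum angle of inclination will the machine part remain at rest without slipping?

At the slip threshold, m g sin θ = μ_s · m g cos θ, so tan θ = μ_s.
θ_max = arctan(0.33) = 18.3°.

θ_max ≈ 18.3°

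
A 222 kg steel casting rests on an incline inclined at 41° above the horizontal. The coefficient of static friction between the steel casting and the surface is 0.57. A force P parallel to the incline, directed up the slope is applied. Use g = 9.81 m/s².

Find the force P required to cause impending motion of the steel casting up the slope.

P ≈ 2370 N

At impending motion up the slope, friction acts down-slope at its limit: f = μ_s N.
P is parallel to the surface, so N = m g cos θ = 1640 N.
Along the incline: P = m g sin θ + μ_s N = 1430 + 0.57×1640 = 2370 N.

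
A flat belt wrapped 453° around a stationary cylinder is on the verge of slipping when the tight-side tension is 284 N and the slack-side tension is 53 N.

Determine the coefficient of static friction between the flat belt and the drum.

T₂/T₁ = e^{μβ} → μ = ln(T₂/T₁)/β.
β = 453° = 7.906 rad.
μ = ln(284/53)/7.906 = ln(5.358)/7.906 = 0.212.

μ ≈ 0.212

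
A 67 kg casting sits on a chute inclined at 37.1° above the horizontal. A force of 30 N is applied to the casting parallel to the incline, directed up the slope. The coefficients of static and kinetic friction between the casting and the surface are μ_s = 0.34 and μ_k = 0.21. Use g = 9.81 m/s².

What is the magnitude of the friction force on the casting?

f ≈ 110 N (up the incline)

Normal force: N = m g cos θ = 67 × 9.81 × cos 37.1° = 524.2 N.
For equilibrium along the incline the friction force must supply f = m g sin θ − P = 396.5 − 30 = 366.5 N (positive meaning up-slope).
The static-friction ceiling is μ_s N = 0.34 × 524.2 = 178.2 N.
Since |366.5| > 178.2 N, static friction cannot hold it; the casting slides down the incline and kinetic friction applies: f = μ_k N = 0.21 × 524.2 = 110 N.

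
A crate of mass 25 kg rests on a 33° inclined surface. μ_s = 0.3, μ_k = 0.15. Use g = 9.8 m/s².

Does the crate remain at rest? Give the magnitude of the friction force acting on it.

f ≈ 30.8 N

N = m g cos θ = 205 N.
Down-slope weight component: m g sin θ = 133 N.
μ_s N = 61.6 N.
133 > 61.6 N, so it slides; kinetic friction f = μ_k N = 0.15×205 = 30.8 N.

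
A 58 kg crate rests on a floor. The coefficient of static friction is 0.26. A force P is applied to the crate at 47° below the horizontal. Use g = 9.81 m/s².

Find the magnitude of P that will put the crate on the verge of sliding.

P ≈ 301 N

N = m g + P sin α (the push presses the crate into the floor).
At impending slip, P cos α = μ_s N = μ_s (m g + P sin α).
Solving: P (cos α − μ_s sin α) = μ_s m g → P = 0.26×569/(cos 47° − 0.26 sin 47°) = 148/0.4918 = 301 N.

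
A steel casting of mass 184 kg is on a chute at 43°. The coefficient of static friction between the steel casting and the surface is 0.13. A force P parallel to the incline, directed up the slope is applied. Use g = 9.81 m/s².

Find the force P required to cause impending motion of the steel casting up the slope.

P ≈ 1400 N

At impending motion up the slope, friction acts down-slope at its limit: f = μ_s N.
P is parallel to the surface, so N = m g cos θ = 1320 N.
Along the incline: P = m g sin θ + μ_s N = 1230 + 0.13×1320 = 1400 N.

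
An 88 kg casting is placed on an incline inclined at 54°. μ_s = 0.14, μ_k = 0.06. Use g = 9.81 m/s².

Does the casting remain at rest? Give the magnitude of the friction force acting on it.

f ≈ 30.4 N

N = m g cos θ = 507 N.
Down-slope weight component: m g sin θ = 698 N.
μ_s N = 71 N.
698 > 71 N, so it slides; kinetic friction f = μ_k N = 0.06×507 = 30.4 N.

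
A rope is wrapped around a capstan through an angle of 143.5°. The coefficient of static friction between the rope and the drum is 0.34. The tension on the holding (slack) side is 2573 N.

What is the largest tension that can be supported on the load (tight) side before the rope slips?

T_max ≈ 6030 N

At impending slip the capstan equation gives T₂/T₁ = e^{μβ} with β in radians.
β = 143.5° × π/180 = 2.505 rad.
e^{μβ} = e^{0.34×2.505} = 2.343.
T₂ = T₁ · e^{μβ} = 2573 × 2.343 = 6030 N.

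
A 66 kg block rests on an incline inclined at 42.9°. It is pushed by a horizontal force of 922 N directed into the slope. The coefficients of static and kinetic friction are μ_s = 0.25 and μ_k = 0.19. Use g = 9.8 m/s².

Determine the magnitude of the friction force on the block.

Normal direction: N = m g cos θ + P sin θ = 1101 N.
Parallel to the incline: P cos θ − m g sin θ = 675.4 − 440.3 = 235.1 N; the friction needed to balance this is 235.1 N acting down the slope.
Maximum static friction: μ_s N = 0.25 × 1101 = 275.4 N.
Since 235.1 N is within the 275.4 N limit, the block stays put and friction is exactly 235 N.

f ≈ 235 N (down the incline)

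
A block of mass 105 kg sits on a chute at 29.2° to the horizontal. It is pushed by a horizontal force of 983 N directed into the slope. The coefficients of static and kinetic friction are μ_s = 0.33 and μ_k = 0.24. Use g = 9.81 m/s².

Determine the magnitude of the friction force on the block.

Normal direction: N = m g cos θ + P sin θ = 1379 N.
Parallel to the incline: P cos θ − m g sin θ = 858.1 − 502.5 = 355.6 N; the friction needed to balance this is 355.6 N acting down the slope.
The limit of static friction is μ_s N = 455 N.
|f_req| = 355.6 ≤ 455 N → the block is in equilibrium; friction equals the required value.

f ≈ 356 N (down the incline)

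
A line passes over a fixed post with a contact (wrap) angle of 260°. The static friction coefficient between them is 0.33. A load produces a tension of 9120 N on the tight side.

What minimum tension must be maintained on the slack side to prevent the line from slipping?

T_min ≈ 2040 N

Capstan equation at impending slip: T_tight/T_slack = e^{μβ}.
β = 260° = 4.538 rad; e^{μβ} = e^{0.33×4.538} = 4.47.
T_slack = T_tight / e^{μβ} = 9120 / 4.47 = 2040 N.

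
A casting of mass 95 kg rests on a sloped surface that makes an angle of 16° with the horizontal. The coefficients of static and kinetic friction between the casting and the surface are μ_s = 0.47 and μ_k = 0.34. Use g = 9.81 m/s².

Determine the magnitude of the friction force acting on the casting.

f ≈ 257 N (up the incline)

Normal force: N = m g cos θ = 95 × 9.81 × cos 16° = 895.8 N.
For equilibrium along the incline, friction must balance the weight component: f = m g sin θ = 256.9 N up the slope.
The static-friction ceiling is μ_s N = 0.47 × 895.8 = 421 N.
Since |256.9| ≤ 421 N, static friction is sufficient; f equals the required value, not μ_s N.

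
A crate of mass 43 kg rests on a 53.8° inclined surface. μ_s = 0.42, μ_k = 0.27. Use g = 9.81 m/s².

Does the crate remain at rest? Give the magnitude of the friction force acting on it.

N = m g cos θ = 249 N.
Down-slope weight component: m g sin θ = 340 N.
μ_s N = 105 N.
340 > 105 N, so it slides; kinetic friction f = μ_k N = 0.27×249 = 67.3 N.

f ≈ 67.3 N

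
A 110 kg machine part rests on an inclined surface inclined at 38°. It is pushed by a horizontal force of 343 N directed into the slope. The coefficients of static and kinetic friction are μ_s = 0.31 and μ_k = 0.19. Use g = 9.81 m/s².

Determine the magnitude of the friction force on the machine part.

f ≈ 202 N (up the incline)

The horizontal push has a component P sin θ into the surface, so N = m g cos θ + P sin θ = 850.3 + 211.2 = 1062 N.
Along the incline, the net driving force (taking up-slope positive) is P cos θ − m g sin θ = 270.3 − 664.4 = -394.1 N, so equilibrium requires friction f = 394.1 N (up-slope).
The limit of static friction is μ_s N = 329.1 N.
The required 394.1 N exceeds the static limit, so the machine part slides down-slope and f = μ_k N = 0.19×1062 = 202 N.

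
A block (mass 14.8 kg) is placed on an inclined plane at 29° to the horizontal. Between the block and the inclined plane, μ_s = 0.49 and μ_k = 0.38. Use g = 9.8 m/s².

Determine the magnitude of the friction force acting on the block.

f ≈ 48.2 N (up the incline)

Perpendicular to the surface, N = m g cos θ = 14.8·9.8·cos 29° = 126.9 N.
For equilibrium along the incline, friction must balance the weight component: f = m g sin θ = 70.32 N up the slope.
The static-friction ceiling is μ_s N = 0.49 × 126.9 = 62.16 N.
|70.32| exceeds 62.16 N, so the block slips down-slope; friction is kinetic, f = μ_k N = 0.38×126.9 = 48.2 N.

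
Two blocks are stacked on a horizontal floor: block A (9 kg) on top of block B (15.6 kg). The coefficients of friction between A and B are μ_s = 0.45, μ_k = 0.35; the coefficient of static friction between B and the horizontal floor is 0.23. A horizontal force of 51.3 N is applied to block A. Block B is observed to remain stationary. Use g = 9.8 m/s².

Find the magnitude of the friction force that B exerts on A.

f ≈ 30.9 N

Between the blocks, N₁ = m_A g = 88.2 N.
So the A–B interface can sustain at most μ_s N₁ = 39.69 N of static friction.
P = 51.3 N exceeds that limit, so A slips over B and the interface friction becomes kinetic: f₁ = μ_k N₁ = 0.35×88.2 = 30.9 N.
B experiences an equal 30.9 N forward from A (third law). B is in equilibrium, so the floor supplies f₂ = 30.9 N of static friction (limit μ_s(m_A+m_B)g = 55.45 N, not exceeded).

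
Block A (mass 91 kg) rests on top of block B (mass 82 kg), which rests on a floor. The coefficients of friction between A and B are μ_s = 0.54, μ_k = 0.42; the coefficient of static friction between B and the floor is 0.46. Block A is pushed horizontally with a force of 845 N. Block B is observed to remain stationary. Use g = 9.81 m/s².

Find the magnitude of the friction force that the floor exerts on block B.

The normal force B exerts on A is simply A's weight, N₁ = 892.7 N.
Maximum static friction on A from B: μ_s N₁ = 0.54×892.7 = 482.1 N.
Since P = 845 N > 482.1 N, A slides on B; the A–B friction is kinetic: f₁ = μ_k N₁ = 0.42×892.7 = 375 N.
By Newton's third law B feels 375 N forward from A. With B stationary, the floor's static friction on B balances it: f₂ = 375 N (well within μ_s(m_A+m_B)g = 780.7 N).

f ≈ 375 N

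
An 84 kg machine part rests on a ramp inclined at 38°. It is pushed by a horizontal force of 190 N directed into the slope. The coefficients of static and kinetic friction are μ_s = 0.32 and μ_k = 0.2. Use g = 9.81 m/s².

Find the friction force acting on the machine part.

f ≈ 153 N (up the incline)

Normal direction: N = m g cos θ + P sin θ = 766.3 N.
Parallel to the incline: P cos θ − m g sin θ = 149.7 − 507.3 = -357.6 N; the friction needed to balance this is 357.6 N acting up the slope.
The limit of static friction is μ_s N = 245.2 N.
The required 357.6 N exceeds the static limit, so the machine part slides down-slope and f = μ_k N = 0.2×766.3 = 153 N.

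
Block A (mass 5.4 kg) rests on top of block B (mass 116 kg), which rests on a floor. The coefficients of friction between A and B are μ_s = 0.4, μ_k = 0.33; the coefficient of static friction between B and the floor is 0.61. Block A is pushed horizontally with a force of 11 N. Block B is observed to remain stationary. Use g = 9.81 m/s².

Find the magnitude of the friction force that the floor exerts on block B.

Normal force at the A–B interface: N₁ = m_A g = 52.97 N.
Maximum static friction on A from B: μ_s N₁ = 0.4×52.97 = 21.19 N.
Since P = 11 N ≤ 21.19 N, A does not slip on B; friction on A equals P = 11 N.
B experiences an equal 11 N forward from A (third law). B is in equilibrium, so the floor supplies f₂ = 11 N of static friction (limit μ_s(m_A+m_B)g = 726.5 N, not exceeded).

f ≈ 11 N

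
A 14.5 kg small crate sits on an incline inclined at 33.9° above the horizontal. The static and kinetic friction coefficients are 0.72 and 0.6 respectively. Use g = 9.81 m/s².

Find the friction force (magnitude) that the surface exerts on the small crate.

f ≈ 79.3 N (up the incline)

The normal reaction is N = m g cos θ = 118.1 N.
Along the slope the weight component is m g sin θ = 79.34 N; friction must supply exactly this, acting up-slope.
Static friction can supply at most μ_s N = 85.01 N.
Since |79.34| ≤ 85.01 N, the small crate remains in static equilibrium and friction takes exactly the required value.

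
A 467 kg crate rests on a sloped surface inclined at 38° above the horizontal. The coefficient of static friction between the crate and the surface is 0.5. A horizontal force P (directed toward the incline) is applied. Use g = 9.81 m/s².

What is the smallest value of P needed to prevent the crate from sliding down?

P_min ≈ 927 N

The crate tends to slide down (tan θ > μ_s), so at the point of impending slip friction acts up-slope at its limit: f = μ_s N.
Perpendicular to the incline: N = m g cos θ + P sin θ.
Along the incline: P cos θ + μ_s N = m g sin θ, i.e. P cos θ + μ_s (m g cos θ + P sin θ) = m g sin θ.
Solving, P (cos θ + μ_s sin θ) = m g (sin θ − μ_s cos θ), so P = 4580×0.2217/1.096 = 927 N.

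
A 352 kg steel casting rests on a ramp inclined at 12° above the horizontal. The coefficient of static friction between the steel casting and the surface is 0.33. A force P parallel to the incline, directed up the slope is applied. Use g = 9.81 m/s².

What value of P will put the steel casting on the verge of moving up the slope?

At impending motion up the slope, friction acts down-slope at its limit: f = μ_s N.
P is parallel to the surface, so N = m g cos θ = 3380 N.
Along the incline: P = m g sin θ + μ_s N = 718 + 0.33×3380 = 1830 N.

P ≈ 1830 N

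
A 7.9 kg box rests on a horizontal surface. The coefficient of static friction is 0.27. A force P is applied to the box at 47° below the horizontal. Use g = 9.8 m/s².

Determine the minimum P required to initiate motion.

N = m g + P sin α (the push presses the box into the horizontal surface).
At impending slip, P cos α = μ_s N = μ_s (m g + P sin α).
Solving: P (cos α − μ_s sin α) = μ_s m g → P = 0.27×77.4/(cos 47° − 0.27 sin 47°) = 20.9/0.4845 = 43.1 N.

P ≈ 43.1 N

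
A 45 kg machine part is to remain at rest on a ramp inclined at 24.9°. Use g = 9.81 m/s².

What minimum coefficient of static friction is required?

μ_s,min ≈ 0.464

At the slip threshold m g sin θ = μ_s m g cos θ, so μ_s,min = tan θ.
μ_s,min = tan 24.9° = 0.464.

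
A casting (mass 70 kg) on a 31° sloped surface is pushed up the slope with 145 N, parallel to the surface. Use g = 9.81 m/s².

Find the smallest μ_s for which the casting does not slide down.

N = m g cos θ = 588.6 N.
Friction must make up the shortfall along the incline: f = m g sin θ − P = 353.7 − 145 = 208.7 N.
At the threshold f = μ_s N, so μ_s,min = 208.7/588.6 = 0.355.

μ_s,min ≈ 0.355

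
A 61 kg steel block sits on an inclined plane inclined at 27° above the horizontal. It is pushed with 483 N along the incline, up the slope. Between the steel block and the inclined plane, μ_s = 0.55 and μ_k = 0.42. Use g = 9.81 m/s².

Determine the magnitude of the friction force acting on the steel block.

Normal force: N = m g cos θ = 61 × 9.81 × cos 27° = 533.2 N.
The friction needed for equilibrium is m g sin θ − P = 271.7 − 483 = -211.3 N, measured positive up-slope.
Maximum static friction available: μ_s N = 0.55 × 533.2 = 293.3 N.
Since |-211.3| ≤ 293.3 N, no slip — friction simply equals what equilibrium demands.

f ≈ 211 N (down the incline)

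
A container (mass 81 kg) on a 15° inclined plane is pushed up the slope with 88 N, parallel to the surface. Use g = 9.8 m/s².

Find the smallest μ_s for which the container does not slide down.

μ_s,min ≈ 0.153

N = m g cos θ = 766.8 N.
Friction must make up the shortfall along the incline: f = m g sin θ − P = 205.5 − 88 = 117.5 N.
At the threshold f = μ_s N, so μ_s,min = 117.5/766.8 = 0.153.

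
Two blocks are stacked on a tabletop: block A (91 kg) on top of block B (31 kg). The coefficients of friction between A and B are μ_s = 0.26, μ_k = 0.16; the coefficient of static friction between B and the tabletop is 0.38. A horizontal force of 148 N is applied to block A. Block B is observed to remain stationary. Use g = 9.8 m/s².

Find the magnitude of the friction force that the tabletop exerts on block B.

f ≈ 148 N

Between the blocks, N₁ = m_A g = 891.8 N.
So the A–B interface can sustain at most μ_s N₁ = 231.9 N of static friction.
P = 148 N is within that limit, so A and B move together (both at rest); the A–B friction is simply f₁ = P = 148 N.
B experiences an equal 148 N forward from A (third law). B is in equilibrium, so the floor supplies f₂ = 148 N of static friction (limit μ_s(m_A+m_B)g = 454.3 N, not exceeded).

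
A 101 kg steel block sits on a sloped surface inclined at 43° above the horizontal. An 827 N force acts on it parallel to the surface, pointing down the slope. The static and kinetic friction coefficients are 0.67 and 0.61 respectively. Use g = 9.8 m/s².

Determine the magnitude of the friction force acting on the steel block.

f ≈ 442 N (up the incline)

Normal force: N = m g cos θ = 101 × 9.8 × cos 43° = 723.9 N.
For equilibrium along the incline the friction force must supply f = m g sin θ + P = 675 + 827 = 1502 N (positive meaning up-slope).
Static friction can supply at most μ_s N = 485 N.
|1502| exceeds 485 N, so the steel block slips down-slope; friction is kinetic, f = μ_k N = 0.61×723.9 = 442 N.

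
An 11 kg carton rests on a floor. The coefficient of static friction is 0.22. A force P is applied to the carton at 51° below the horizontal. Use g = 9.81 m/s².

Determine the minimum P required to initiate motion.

N = m g + P sin α (the push presses the carton into the floor).
At impending slip, P cos α = μ_s N = μ_s (m g + P sin α).
Solving: P (cos α − μ_s sin α) = μ_s m g → P = 0.22×108/(cos 51° − 0.22 sin 51°) = 23.7/0.4583 = 51.8 N.

P ≈ 51.8 N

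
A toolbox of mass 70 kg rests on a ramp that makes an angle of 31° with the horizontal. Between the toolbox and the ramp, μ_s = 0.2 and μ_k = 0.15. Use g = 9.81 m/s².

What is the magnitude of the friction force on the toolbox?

f ≈ 88.3 N (up the incline)

Normal force: N = m g cos θ = 70 × 9.81 × cos 31° = 588.6 N.
Along the slope the weight component is m g sin θ = 353.7 N; friction must supply exactly this, acting up-slope.
Static friction can supply at most μ_s N = 117.7 N.
Since |353.7| > 117.7 N, static friction cannot hold it; the toolbox slides down the incline and kinetic friction applies: f = μ_k N = 0.15 × 588.6 = 88.3 N.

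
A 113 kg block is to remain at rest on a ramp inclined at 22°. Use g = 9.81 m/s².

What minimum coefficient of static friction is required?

μ_s,min ≈ 0.404

At the slip threshold m g sin θ = μ_s m g cos θ, so μ_s,min = tan θ.
μ_s,min = tan 22° = 0.404.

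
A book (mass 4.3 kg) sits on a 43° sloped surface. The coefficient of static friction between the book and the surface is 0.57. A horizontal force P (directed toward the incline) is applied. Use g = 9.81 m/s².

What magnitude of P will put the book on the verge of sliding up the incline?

At impending motion up the slope, friction acts down-slope at its limit: f = μ_s N.
Perpendicular to the incline: N = m g cos θ + P sin θ.
Along the incline: P cos θ = m g sin θ + μ_s N = m g sin θ + μ_s (m g cos θ + P sin θ).
Solving, P (cos θ − μ_s sin θ) = m g (sin θ + μ_s cos θ), so P = 4.3×9.81×(sin 43° + 0.57 cos 43°)/(cos 43° − 0.57 sin 43°) = 42.2×1.099/0.3426 = 135 N.

P ≈ 135 N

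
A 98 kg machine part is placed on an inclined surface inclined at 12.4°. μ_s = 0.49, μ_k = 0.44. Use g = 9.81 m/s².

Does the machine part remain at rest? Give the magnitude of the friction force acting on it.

f ≈ 206 N

N = m g cos θ = 939 N.
Down-slope weight component: m g sin θ = 206 N.
μ_s N = 460 N.
206 ≤ 460 N, so it stays put; friction = 206 N.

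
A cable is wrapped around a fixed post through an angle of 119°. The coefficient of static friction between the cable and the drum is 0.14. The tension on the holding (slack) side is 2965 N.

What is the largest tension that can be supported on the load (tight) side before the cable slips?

T_max ≈ 3970 N

At impending slip the capstan equation gives T₂/T₁ = e^{μβ} with β in radians.
β = 119° × π/180 = 2.077 rad.
e^{μβ} = e^{0.14×2.077} = 1.337.
T₂ = T₁ · e^{μβ} = 2965 × 1.337 = 3970 N.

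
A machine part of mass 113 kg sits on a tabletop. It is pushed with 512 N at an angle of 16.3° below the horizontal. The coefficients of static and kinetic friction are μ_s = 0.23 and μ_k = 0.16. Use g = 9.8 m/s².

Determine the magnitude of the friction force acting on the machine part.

f ≈ 200 N

N = m g + P sin α = 1107 + 512×sin 16.3° = 1251 N.
Horizontally, friction must balance P cos α = 491.4 N.
μ_s N = 0.23 × 1251 = 287.8 N.
491.4 > 287.8 N → the machine part slides; f = μ_k N = 0.16×1251 = 200 N.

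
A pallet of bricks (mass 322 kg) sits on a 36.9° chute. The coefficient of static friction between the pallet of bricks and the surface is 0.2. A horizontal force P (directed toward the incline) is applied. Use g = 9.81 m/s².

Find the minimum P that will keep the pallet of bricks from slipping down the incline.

The pallet of bricks tends to slide down (tan θ > μ_s), so at the point of impending slip friction acts up-slope at its limit: f = μ_s N.
Perpendicular to the incline: N = m g cos θ + P sin θ.
Along the incline: P cos θ + μ_s N = m g sin θ, i.e. P cos θ + μ_s (m g cos θ + P sin θ) = m g sin θ.
Solving, P (cos θ + μ_s sin θ) = m g (sin θ − μ_s cos θ), so P = 3160×0.4405/0.9198 = 1510 N.

P_min ≈ 1510 N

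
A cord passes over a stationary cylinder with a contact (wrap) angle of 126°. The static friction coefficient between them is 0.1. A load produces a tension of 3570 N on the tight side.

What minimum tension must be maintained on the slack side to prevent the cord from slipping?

T_min ≈ 2870 N

Capstan equation at impending slip: T_tight/T_slack = e^{μβ}.
β = 126° = 2.199 rad; e^{μβ} = e^{0.1×2.199} = 1.246.
T_slack = T_tight / e^{μβ} = 3570 / 1.246 = 2870 N.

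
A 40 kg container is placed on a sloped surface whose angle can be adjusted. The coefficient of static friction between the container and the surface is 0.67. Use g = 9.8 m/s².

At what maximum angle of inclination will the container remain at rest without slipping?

θ_max ≈ 33.8°

At the slip threshold, m g sin θ = μ_s · m g cos θ, so tan θ = μ_s.
θ_max = arctan(0.67) = 33.8°.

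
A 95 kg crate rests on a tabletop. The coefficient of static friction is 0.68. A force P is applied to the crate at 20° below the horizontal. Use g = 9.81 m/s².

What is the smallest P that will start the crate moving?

P ≈ 896 N

N = m g + P sin α (the push presses the crate into the tabletop).
At impending slip, P cos α = μ_s N = μ_s (m g + P sin α).
Solving: P (cos α − μ_s sin α) = μ_s m g → P = 0.68×932/(cos 20° − 0.68 sin 20°) = 634/0.7071 = 896 N.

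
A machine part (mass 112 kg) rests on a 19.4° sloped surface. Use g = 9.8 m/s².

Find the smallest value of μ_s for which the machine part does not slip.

At the slip threshold m g sin θ = μ_s m g cos θ, so μ_s,min = tan θ.
μ_s,min = tan 19.4° = 0.352.

μ_s,min ≈ 0.352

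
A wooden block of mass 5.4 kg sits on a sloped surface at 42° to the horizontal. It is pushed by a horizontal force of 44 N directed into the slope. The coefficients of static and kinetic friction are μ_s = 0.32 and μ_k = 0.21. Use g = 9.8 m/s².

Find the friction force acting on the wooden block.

The horizontal push has a component P sin θ into the surface, so N = m g cos θ + P sin θ = 39.33 + 29.44 = 68.77 N.
Along the incline, the net driving force (taking up-slope positive) is P cos θ − m g sin θ = 32.7 − 35.41 = -2.712 N, so equilibrium requires friction f = 2.712 N (up-slope).
Maximum static friction: μ_s N = 0.32 × 68.77 = 22.01 N.
Since 2.712 N is within the 22.01 N limit, the wooden block stays put and friction is exactly 2.71 N.

f ≈ 2.71 N (up the incline)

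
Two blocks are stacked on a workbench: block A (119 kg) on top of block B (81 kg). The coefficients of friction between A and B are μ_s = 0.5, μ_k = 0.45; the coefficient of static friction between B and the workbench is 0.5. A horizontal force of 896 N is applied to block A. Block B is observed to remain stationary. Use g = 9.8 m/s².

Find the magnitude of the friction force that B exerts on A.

The normal force B exerts on A is simply A's weight, N₁ = 1166 N.
So the A–B interface can sustain at most μ_s N₁ = 583.1 N of static friction.
Since P = 896 N > 583.1 N, A slides on B; the A–B friction is kinetic: f₁ = μ_k N₁ = 0.45×1166 = 525 N.
B experiences an equal 525 N forward from A (third law). B is in equilibrium, so the floor supplies f₂ = 525 N of static friction (limit μ_s(m_A+m_B)g = 980 N, not exceeded).

f ≈ 525 N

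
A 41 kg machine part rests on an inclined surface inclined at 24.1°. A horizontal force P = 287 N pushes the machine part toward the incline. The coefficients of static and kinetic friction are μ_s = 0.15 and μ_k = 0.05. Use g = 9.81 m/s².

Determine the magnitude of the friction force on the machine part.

f ≈ 24.2 N (down the incline)

Normal direction: N = m g cos θ + P sin θ = 484.3 N.
Along the incline, the net driving force (taking up-slope positive) is P cos θ − m g sin θ = 262 − 164.2 = 97.75 N, so equilibrium requires friction f = -97.75 N (down-slope).
Maximum static friction: μ_s N = 0.15 × 484.3 = 72.65 N.
The required 97.75 N exceeds the static limit, so the machine part slides up-slope and f = μ_k N = 0.05×484.3 = 24.2 N.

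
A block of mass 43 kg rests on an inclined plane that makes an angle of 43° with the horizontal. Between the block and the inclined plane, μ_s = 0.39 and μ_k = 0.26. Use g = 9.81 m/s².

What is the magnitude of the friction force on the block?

f ≈ 80.2 N (up the incline)

The normal reaction is N = m g cos θ = 308.5 N.
For equilibrium along the incline, friction must balance the weight component: f = m g sin θ = 287.7 N up the slope.
The static-friction ceiling is μ_s N = 0.39 × 308.5 = 120.3 N.
Since |287.7| > 120.3 N, static friction cannot hold it; the block slides down the incline and kinetic friction applies: f = μ_k N = 0.26 × 308.5 = 80.2 N.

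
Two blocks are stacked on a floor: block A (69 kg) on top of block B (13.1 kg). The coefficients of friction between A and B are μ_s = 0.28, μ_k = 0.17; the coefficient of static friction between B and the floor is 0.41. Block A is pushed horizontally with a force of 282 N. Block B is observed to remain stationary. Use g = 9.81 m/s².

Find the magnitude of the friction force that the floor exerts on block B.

f ≈ 115 N

Normal force at the A–B interface: N₁ = m_A g = 676.9 N.
Maximum static friction on A from B: μ_s N₁ = 0.28×676.9 = 189.5 N.
P = 282 N exceeds that limit, so A slips over B and the interface friction becomes kinetic: f₁ = μ_k N₁ = 0.17×676.9 = 115 N.
B experiences an equal 115 N forward from A (third law). B is in equilibrium, so the floor supplies f₂ = 115 N of static friction (limit μ_s(m_A+m_B)g = 330.2 N, not exceeded).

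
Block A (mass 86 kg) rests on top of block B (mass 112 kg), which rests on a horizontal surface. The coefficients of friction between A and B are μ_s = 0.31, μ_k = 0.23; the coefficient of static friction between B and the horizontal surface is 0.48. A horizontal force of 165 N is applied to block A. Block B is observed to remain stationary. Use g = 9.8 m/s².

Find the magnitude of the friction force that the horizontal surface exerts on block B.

The normal force B exerts on A is simply A's weight, N₁ = 842.8 N.
Maximum static friction on A from B: μ_s N₁ = 0.31×842.8 = 261.3 N.
Since P = 165 N ≤ 261.3 N, A does not slip on B; friction on A equals P = 165 N.
B experiences an equal 165 N forward from A (third law). B is in equilibrium, so the floor supplies f₂ = 165 N of static friction (limit μ_s(m_A+m_B)g = 931.4 N, not exceeded).

f ≈ 165 N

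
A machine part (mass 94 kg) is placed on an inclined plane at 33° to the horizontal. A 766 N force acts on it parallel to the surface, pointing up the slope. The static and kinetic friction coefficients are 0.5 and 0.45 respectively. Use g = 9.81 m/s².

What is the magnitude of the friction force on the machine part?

Normal force: N = m g cos θ = 94 × 9.81 × cos 33° = 773.4 N.
For equilibrium along the incline the friction force must supply f = m g sin θ − P = 502.2 − 766 = -263.8 N (positive meaning up-slope).
Maximum static friction available: μ_s N = 0.5 × 773.4 = 386.7 N.
Since |-263.8| ≤ 386.7 N, the machine part remains in static equilibrium and friction takes exactly the required value.

f ≈ 264 N (down the incline)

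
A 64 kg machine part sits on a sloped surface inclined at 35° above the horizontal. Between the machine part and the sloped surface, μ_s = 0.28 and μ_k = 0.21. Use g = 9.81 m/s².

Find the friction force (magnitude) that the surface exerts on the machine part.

f ≈ 108 N (up the incline)

Normal force: N = m g cos θ = 64 × 9.81 × cos 35° = 514.3 N.
Along the slope the weight component is m g sin θ = 360.1 N; friction must supply exactly this, acting up-slope.
Static friction can supply at most μ_s N = 144 N.
|360.1| exceeds 144 N, so the machine part slips down-slope; friction is kinetic, f = μ_k N = 0.21×514.3 = 108 N.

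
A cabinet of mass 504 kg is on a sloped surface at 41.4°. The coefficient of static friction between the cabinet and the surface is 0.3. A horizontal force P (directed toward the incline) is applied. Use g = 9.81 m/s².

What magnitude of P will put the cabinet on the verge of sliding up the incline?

P ≈ 7940 N

At impending motion up the slope, friction acts down-slope at its limit: f = μ_s N.
Perpendicular to the incline: N = m g cos θ + P sin θ.
Along the incline: P cos θ = m g sin θ + μ_s N = m g sin θ + μ_s (m g cos θ + P sin θ).
Solving, P (cos θ − μ_s sin θ) = m g (sin θ + μ_s cos θ), so P = 504×9.81×(sin 41.4° + 0.3 cos 41.4°)/(cos 41.4° − 0.3 sin 41.4°) = 4940×0.8863/0.5517 = 7940 N.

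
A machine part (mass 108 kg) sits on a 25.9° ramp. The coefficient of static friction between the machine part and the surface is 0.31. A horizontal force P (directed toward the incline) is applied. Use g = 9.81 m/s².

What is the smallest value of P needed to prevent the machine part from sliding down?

P_min ≈ 162 N

The machine part tends to slide down (tan θ > μ_s), so at the point of impending slip friction acts up-slope at its limit: f = μ_s N.
Perpendicular to the incline: N = m g cos θ + P sin θ.
Along the incline: P cos θ + μ_s N = m g sin θ, i.e. P cos θ + μ_s (m g cos θ + P sin θ) = m g sin θ.
Solving, P (cos θ + μ_s sin θ) = m g (sin θ − μ_s cos θ), so P = 1060×0.1579/1.035 = 162 N.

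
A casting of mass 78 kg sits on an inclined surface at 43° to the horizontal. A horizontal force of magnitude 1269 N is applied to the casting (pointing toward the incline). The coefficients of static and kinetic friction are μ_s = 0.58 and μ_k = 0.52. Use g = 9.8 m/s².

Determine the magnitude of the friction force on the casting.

f ≈ 407 N (down the incline)

Normal direction: N = m g cos θ + P sin θ = 1425 N.
Along the incline, the net driving force (taking up-slope positive) is P cos θ − m g sin θ = 928.1 − 521.3 = 406.8 N, so equilibrium requires friction f = -406.8 N (down-slope).
Maximum static friction: μ_s N = 0.58 × 1425 = 826.2 N.
|f_req| = 406.8 ≤ 826.2 N → the casting is in equilibrium; friction equals the required value.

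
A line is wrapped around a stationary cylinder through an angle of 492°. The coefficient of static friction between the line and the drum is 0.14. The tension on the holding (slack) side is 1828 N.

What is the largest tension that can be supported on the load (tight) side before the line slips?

T_max ≈ 6080 N

At impending slip the capstan equation gives T₂/T₁ = e^{μβ} with β in radians.
β = 492° × π/180 = 8.587 rad.
e^{μβ} = e^{0.14×8.587} = 3.327.
T₂ = T₁ · e^{μβ} = 1828 × 3.327 = 6080 N.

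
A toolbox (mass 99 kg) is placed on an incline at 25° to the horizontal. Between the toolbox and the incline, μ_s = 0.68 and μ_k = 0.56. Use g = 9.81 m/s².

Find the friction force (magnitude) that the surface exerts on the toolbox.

Perpendicular to the surface, N = m g cos θ = 99·9.81·cos 25° = 880.2 N.
For equilibrium along the incline, friction must balance the weight component: f = m g sin θ = 410.4 N up the slope.
Maximum static friction available: μ_s N = 0.68 × 880.2 = 598.5 N.
Since |410.4| ≤ 598.5 N, the toolbox remains in static equilibrium and friction takes exactly the required value.

f ≈ 410 N (up the incline)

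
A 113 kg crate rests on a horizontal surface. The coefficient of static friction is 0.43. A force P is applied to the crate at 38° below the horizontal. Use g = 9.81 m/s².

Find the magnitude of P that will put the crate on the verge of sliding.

N = m g + P sin α (the push presses the crate into the horizontal surface).
At impending slip, P cos α = μ_s N = μ_s (m g + P sin α).
Solving: P (cos α − μ_s sin α) = μ_s m g → P = 0.43×1110/(cos 38° − 0.43 sin 38°) = 477/0.5233 = 911 N.

P ≈ 911 N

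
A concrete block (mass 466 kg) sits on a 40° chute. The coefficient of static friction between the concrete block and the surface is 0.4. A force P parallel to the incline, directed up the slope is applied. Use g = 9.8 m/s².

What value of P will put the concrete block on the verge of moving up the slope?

P ≈ 4330 N

At impending motion up the slope, friction acts down-slope at its limit: f = μ_s N.
P is parallel to the surface, so N = m g cos θ = 3500 N.
Along the incline: P = m g sin θ + μ_s N = 2940 + 0.4×3500 = 4330 N.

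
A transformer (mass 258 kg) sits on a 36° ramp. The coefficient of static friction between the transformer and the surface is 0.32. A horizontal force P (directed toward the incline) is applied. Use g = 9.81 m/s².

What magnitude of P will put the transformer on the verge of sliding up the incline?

At impending motion up the slope, friction acts down-slope at its limit: f = μ_s N.
Perpendicular to the incline: N = m g cos θ + P sin θ.
Along the incline: P cos θ = m g sin θ + μ_s N = m g sin θ + μ_s (m g cos θ + P sin θ).
Solving, P (cos θ − μ_s sin θ) = m g (sin θ + μ_s cos θ), so P = 258×9.81×(sin 36° + 0.32 cos 36°)/(cos 36° − 0.32 sin 36°) = 2530×0.8467/0.6209 = 3450 N.

P ≈ 3450 N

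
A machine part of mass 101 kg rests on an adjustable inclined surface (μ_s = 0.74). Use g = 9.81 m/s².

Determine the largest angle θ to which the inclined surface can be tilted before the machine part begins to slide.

At the slip threshold, m g sin θ = μ_s · m g cos θ, so tan θ = μ_s.
θ_max = arctan(0.74) = 36.5°.

θ_max ≈ 36.5°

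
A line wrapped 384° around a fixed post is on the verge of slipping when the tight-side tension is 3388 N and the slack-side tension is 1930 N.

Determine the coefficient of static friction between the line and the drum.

μ ≈ 0.084

T₂/T₁ = e^{μβ} → μ = ln(T₂/T₁)/β.
β = 384° = 6.702 rad.
μ = ln(3388/1930)/6.702 = ln(1.755)/6.702 = 0.084.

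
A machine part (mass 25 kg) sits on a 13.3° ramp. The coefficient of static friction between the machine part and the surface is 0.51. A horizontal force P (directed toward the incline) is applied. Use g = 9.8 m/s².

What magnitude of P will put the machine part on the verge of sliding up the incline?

P ≈ 208 N

At impending motion up the slope, friction acts down-slope at its limit: f = μ_s N.
Perpendicular to the incline: N = m g cos θ + P sin θ.
Along the incline: P cos θ = m g sin θ + μ_s N = m g sin θ + μ_s (m g cos θ + P sin θ).
Solving, P (cos θ − μ_s sin θ) = m g (sin θ + μ_s cos θ), so P = 25×9.8×(sin 13.3° + 0.51 cos 13.3°)/(cos 13.3° − 0.51 sin 13.3°) = 245×0.7264/0.8559 = 208 N.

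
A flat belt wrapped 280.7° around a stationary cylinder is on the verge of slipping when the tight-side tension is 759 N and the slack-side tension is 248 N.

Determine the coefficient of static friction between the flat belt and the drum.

T₂/T₁ = e^{μβ} → μ = ln(T₂/T₁)/β.
β = 280.7° = 4.899 rad.
μ = ln(759/248)/4.899 = ln(3.06)/4.899 = 0.228.

μ ≈ 0.228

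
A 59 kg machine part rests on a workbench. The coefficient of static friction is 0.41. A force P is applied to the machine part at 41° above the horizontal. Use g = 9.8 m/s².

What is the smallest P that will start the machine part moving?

P ≈ 232 N

N = m g − P sin α (the pull lifts the machine part).
At impending slip, P cos α = μ_s N = μ_s (m g − P sin α).
Solving: P (cos α + μ_s sin α) = μ_s m g → P = 0.41×578/(cos 41° + 0.41 sin 41°) = 237/1.024 = 232 N.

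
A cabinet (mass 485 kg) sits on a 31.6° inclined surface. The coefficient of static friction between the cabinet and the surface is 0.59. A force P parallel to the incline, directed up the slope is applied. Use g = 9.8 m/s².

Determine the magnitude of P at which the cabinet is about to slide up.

P ≈ 4880 N

At impending motion up the slope, friction acts down-slope at its limit: f = μ_s N.
P is parallel to the surface, so N = m g cos θ = 4050 N.
Along the incline: P = m g sin θ + μ_s N = 2490 + 0.59×4050 = 4880 N.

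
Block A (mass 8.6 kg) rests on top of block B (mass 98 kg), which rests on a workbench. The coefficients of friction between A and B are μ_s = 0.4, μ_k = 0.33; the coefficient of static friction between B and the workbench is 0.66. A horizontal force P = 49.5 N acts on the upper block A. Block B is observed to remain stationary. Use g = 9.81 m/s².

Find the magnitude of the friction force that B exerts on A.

Between the blocks, N₁ = m_A g = 84.37 N.
Maximum static friction on A from B: μ_s N₁ = 0.4×84.37 = 33.75 N.
P = 49.5 N exceeds that limit, so A slips over B and the interface friction becomes kinetic: f₁ = μ_k N₁ = 0.33×84.37 = 27.8 N.
B experiences an equal 27.8 N forward from A (third law). B is in equilibrium, so the floor supplies f₂ = 27.8 N of static friction (limit μ_s(m_A+m_B)g = 690.2 N, not exceeded).

f ≈ 27.8 N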